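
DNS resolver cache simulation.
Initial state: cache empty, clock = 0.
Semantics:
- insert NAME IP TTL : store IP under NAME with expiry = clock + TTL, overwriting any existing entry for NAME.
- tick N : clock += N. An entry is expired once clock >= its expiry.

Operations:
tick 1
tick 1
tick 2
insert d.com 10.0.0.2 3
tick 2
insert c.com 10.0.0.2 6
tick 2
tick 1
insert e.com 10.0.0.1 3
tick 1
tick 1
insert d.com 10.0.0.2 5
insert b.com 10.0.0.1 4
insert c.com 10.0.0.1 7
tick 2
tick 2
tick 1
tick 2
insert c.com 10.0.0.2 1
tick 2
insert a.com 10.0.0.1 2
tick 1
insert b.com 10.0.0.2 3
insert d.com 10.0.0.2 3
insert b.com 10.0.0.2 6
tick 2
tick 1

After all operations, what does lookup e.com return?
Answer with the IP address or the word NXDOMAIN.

Answer: NXDOMAIN

Derivation:
Op 1: tick 1 -> clock=1.
Op 2: tick 1 -> clock=2.
Op 3: tick 2 -> clock=4.
Op 4: insert d.com -> 10.0.0.2 (expiry=4+3=7). clock=4
Op 5: tick 2 -> clock=6.
Op 6: insert c.com -> 10.0.0.2 (expiry=6+6=12). clock=6
Op 7: tick 2 -> clock=8. purged={d.com}
Op 8: tick 1 -> clock=9.
Op 9: insert e.com -> 10.0.0.1 (expiry=9+3=12). clock=9
Op 10: tick 1 -> clock=10.
Op 11: tick 1 -> clock=11.
Op 12: insert d.com -> 10.0.0.2 (expiry=11+5=16). clock=11
Op 13: insert b.com -> 10.0.0.1 (expiry=11+4=15). clock=11
Op 14: insert c.com -> 10.0.0.1 (expiry=11+7=18). clock=11
Op 15: tick 2 -> clock=13. purged={e.com}
Op 16: tick 2 -> clock=15. purged={b.com}
Op 17: tick 1 -> clock=16. purged={d.com}
Op 18: tick 2 -> clock=18. purged={c.com}
Op 19: insert c.com -> 10.0.0.2 (expiry=18+1=19). clock=18
Op 20: tick 2 -> clock=20. purged={c.com}
Op 21: insert a.com -> 10.0.0.1 (expiry=20+2=22). clock=20
Op 22: tick 1 -> clock=21.
Op 23: insert b.com -> 10.0.0.2 (expiry=21+3=24). clock=21
Op 24: insert d.com -> 10.0.0.2 (expiry=21+3=24). clock=21
Op 25: insert b.com -> 10.0.0.2 (expiry=21+6=27). clock=21
Op 26: tick 2 -> clock=23. purged={a.com}
Op 27: tick 1 -> clock=24. purged={d.com}
lookup e.com: not in cache (expired or never inserted)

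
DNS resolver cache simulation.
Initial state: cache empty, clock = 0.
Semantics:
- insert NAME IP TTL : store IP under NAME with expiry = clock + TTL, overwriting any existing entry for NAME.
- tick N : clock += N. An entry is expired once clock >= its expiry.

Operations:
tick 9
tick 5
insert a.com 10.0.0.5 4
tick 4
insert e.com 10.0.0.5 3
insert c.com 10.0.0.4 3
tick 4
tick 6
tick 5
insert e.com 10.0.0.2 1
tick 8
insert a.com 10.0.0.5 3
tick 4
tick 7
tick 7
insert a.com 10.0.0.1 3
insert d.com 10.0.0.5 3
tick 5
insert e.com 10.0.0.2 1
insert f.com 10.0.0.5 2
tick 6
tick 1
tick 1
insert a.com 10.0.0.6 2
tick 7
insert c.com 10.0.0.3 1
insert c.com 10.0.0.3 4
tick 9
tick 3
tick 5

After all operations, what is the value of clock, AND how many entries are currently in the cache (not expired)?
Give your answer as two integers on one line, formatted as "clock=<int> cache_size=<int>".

Op 1: tick 9 -> clock=9.
Op 2: tick 5 -> clock=14.
Op 3: insert a.com -> 10.0.0.5 (expiry=14+4=18). clock=14
Op 4: tick 4 -> clock=18. purged={a.com}
Op 5: insert e.com -> 10.0.0.5 (expiry=18+3=21). clock=18
Op 6: insert c.com -> 10.0.0.4 (expiry=18+3=21). clock=18
Op 7: tick 4 -> clock=22. purged={c.com,e.com}
Op 8: tick 6 -> clock=28.
Op 9: tick 5 -> clock=33.
Op 10: insert e.com -> 10.0.0.2 (expiry=33+1=34). clock=33
Op 11: tick 8 -> clock=41. purged={e.com}
Op 12: insert a.com -> 10.0.0.5 (expiry=41+3=44). clock=41
Op 13: tick 4 -> clock=45. purged={a.com}
Op 14: tick 7 -> clock=52.
Op 15: tick 7 -> clock=59.
Op 16: insert a.com -> 10.0.0.1 (expiry=59+3=62). clock=59
Op 17: insert d.com -> 10.0.0.5 (expiry=59+3=62). clock=59
Op 18: tick 5 -> clock=64. purged={a.com,d.com}
Op 19: insert e.com -> 10.0.0.2 (expiry=64+1=65). clock=64
Op 20: insert f.com -> 10.0.0.5 (expiry=64+2=66). clock=64
Op 21: tick 6 -> clock=70. purged={e.com,f.com}
Op 22: tick 1 -> clock=71.
Op 23: tick 1 -> clock=72.
Op 24: insert a.com -> 10.0.0.6 (expiry=72+2=74). clock=72
Op 25: tick 7 -> clock=79. purged={a.com}
Op 26: insert c.com -> 10.0.0.3 (expiry=79+1=80). clock=79
Op 27: insert c.com -> 10.0.0.3 (expiry=79+4=83). clock=79
Op 28: tick 9 -> clock=88. purged={c.com}
Op 29: tick 3 -> clock=91.
Op 30: tick 5 -> clock=96.
Final clock = 96
Final cache (unexpired): {} -> size=0

Answer: clock=96 cache_size=0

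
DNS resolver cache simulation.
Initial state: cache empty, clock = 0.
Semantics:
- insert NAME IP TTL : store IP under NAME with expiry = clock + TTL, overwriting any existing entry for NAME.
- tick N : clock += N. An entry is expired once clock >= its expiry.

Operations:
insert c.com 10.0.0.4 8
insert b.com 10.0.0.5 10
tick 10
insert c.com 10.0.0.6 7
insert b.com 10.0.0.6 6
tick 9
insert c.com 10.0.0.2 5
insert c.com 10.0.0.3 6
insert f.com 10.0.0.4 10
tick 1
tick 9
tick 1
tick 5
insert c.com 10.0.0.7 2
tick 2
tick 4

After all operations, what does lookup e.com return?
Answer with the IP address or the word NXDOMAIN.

Op 1: insert c.com -> 10.0.0.4 (expiry=0+8=8). clock=0
Op 2: insert b.com -> 10.0.0.5 (expiry=0+10=10). clock=0
Op 3: tick 10 -> clock=10. purged={b.com,c.com}
Op 4: insert c.com -> 10.0.0.6 (expiry=10+7=17). clock=10
Op 5: insert b.com -> 10.0.0.6 (expiry=10+6=16). clock=10
Op 6: tick 9 -> clock=19. purged={b.com,c.com}
Op 7: insert c.com -> 10.0.0.2 (expiry=19+5=24). clock=19
Op 8: insert c.com -> 10.0.0.3 (expiry=19+6=25). clock=19
Op 9: insert f.com -> 10.0.0.4 (expiry=19+10=29). clock=19
Op 10: tick 1 -> clock=20.
Op 11: tick 9 -> clock=29. purged={c.com,f.com}
Op 12: tick 1 -> clock=30.
Op 13: tick 5 -> clock=35.
Op 14: insert c.com -> 10.0.0.7 (expiry=35+2=37). clock=35
Op 15: tick 2 -> clock=37. purged={c.com}
Op 16: tick 4 -> clock=41.
lookup e.com: not in cache (expired or never inserted)

Answer: NXDOMAIN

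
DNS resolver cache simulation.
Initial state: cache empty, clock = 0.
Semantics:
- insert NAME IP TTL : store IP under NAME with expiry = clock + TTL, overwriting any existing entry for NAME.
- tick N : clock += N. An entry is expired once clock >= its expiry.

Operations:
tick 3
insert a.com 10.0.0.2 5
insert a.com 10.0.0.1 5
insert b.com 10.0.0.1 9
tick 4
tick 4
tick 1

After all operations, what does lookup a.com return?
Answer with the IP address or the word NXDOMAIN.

Op 1: tick 3 -> clock=3.
Op 2: insert a.com -> 10.0.0.2 (expiry=3+5=8). clock=3
Op 3: insert a.com -> 10.0.0.1 (expiry=3+5=8). clock=3
Op 4: insert b.com -> 10.0.0.1 (expiry=3+9=12). clock=3
Op 5: tick 4 -> clock=7.
Op 6: tick 4 -> clock=11. purged={a.com}
Op 7: tick 1 -> clock=12. purged={b.com}
lookup a.com: not in cache (expired or never inserted)

Answer: NXDOMAIN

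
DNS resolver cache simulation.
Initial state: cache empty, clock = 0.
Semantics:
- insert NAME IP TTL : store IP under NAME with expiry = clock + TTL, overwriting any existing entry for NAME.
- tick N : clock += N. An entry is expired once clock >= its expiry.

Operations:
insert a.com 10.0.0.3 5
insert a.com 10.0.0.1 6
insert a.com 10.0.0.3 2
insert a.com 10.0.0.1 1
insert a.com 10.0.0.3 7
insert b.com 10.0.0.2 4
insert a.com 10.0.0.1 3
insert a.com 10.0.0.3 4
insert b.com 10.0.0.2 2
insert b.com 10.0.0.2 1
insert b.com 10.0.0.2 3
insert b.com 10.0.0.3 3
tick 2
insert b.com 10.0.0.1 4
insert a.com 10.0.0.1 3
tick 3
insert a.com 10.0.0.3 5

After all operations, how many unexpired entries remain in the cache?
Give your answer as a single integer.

Op 1: insert a.com -> 10.0.0.3 (expiry=0+5=5). clock=0
Op 2: insert a.com -> 10.0.0.1 (expiry=0+6=6). clock=0
Op 3: insert a.com -> 10.0.0.3 (expiry=0+2=2). clock=0
Op 4: insert a.com -> 10.0.0.1 (expiry=0+1=1). clock=0
Op 5: insert a.com -> 10.0.0.3 (expiry=0+7=7). clock=0
Op 6: insert b.com -> 10.0.0.2 (expiry=0+4=4). clock=0
Op 7: insert a.com -> 10.0.0.1 (expiry=0+3=3). clock=0
Op 8: insert a.com -> 10.0.0.3 (expiry=0+4=4). clock=0
Op 9: insert b.com -> 10.0.0.2 (expiry=0+2=2). clock=0
Op 10: insert b.com -> 10.0.0.2 (expiry=0+1=1). clock=0
Op 11: insert b.com -> 10.0.0.2 (expiry=0+3=3). clock=0
Op 12: insert b.com -> 10.0.0.3 (expiry=0+3=3). clock=0
Op 13: tick 2 -> clock=2.
Op 14: insert b.com -> 10.0.0.1 (expiry=2+4=6). clock=2
Op 15: insert a.com -> 10.0.0.1 (expiry=2+3=5). clock=2
Op 16: tick 3 -> clock=5. purged={a.com}
Op 17: insert a.com -> 10.0.0.3 (expiry=5+5=10). clock=5
Final cache (unexpired): {a.com,b.com} -> size=2

Answer: 2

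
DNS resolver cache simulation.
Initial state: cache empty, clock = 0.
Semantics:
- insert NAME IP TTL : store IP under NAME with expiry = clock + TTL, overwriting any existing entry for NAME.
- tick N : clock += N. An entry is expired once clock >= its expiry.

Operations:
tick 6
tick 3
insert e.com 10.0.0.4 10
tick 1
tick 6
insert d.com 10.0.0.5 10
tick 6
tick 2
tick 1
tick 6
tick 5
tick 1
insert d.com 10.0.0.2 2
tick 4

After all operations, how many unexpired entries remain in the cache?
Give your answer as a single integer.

Op 1: tick 6 -> clock=6.
Op 2: tick 3 -> clock=9.
Op 3: insert e.com -> 10.0.0.4 (expiry=9+10=19). clock=9
Op 4: tick 1 -> clock=10.
Op 5: tick 6 -> clock=16.
Op 6: insert d.com -> 10.0.0.5 (expiry=16+10=26). clock=16
Op 7: tick 6 -> clock=22. purged={e.com}
Op 8: tick 2 -> clock=24.
Op 9: tick 1 -> clock=25.
Op 10: tick 6 -> clock=31. purged={d.com}
Op 11: tick 5 -> clock=36.
Op 12: tick 1 -> clock=37.
Op 13: insert d.com -> 10.0.0.2 (expiry=37+2=39). clock=37
Op 14: tick 4 -> clock=41. purged={d.com}
Final cache (unexpired): {} -> size=0

Answer: 0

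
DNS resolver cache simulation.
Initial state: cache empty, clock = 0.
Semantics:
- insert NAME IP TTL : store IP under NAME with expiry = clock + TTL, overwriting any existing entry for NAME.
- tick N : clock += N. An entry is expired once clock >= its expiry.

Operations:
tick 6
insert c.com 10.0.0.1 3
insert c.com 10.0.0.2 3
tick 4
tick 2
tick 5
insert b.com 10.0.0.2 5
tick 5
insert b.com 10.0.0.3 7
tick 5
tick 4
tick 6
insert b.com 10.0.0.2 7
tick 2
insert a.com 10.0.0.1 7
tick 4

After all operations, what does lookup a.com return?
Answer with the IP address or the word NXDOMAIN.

Answer: 10.0.0.1

Derivation:
Op 1: tick 6 -> clock=6.
Op 2: insert c.com -> 10.0.0.1 (expiry=6+3=9). clock=6
Op 3: insert c.com -> 10.0.0.2 (expiry=6+3=9). clock=6
Op 4: tick 4 -> clock=10. purged={c.com}
Op 5: tick 2 -> clock=12.
Op 6: tick 5 -> clock=17.
Op 7: insert b.com -> 10.0.0.2 (expiry=17+5=22). clock=17
Op 8: tick 5 -> clock=22. purged={b.com}
Op 9: insert b.com -> 10.0.0.3 (expiry=22+7=29). clock=22
Op 10: tick 5 -> clock=27.
Op 11: tick 4 -> clock=31. purged={b.com}
Op 12: tick 6 -> clock=37.
Op 13: insert b.com -> 10.0.0.2 (expiry=37+7=44). clock=37
Op 14: tick 2 -> clock=39.
Op 15: insert a.com -> 10.0.0.1 (expiry=39+7=46). clock=39
Op 16: tick 4 -> clock=43.
lookup a.com: present, ip=10.0.0.1 expiry=46 > clock=43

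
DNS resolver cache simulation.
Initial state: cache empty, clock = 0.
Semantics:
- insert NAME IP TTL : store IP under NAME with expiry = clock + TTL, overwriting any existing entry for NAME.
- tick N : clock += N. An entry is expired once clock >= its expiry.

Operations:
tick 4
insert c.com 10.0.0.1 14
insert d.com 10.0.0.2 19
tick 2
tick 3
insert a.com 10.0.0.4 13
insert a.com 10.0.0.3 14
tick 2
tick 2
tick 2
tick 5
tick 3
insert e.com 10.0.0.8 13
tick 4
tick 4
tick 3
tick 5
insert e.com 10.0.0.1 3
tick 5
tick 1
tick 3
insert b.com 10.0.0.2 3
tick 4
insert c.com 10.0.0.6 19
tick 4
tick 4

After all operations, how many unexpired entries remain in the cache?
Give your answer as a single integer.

Answer: 1

Derivation:
Op 1: tick 4 -> clock=4.
Op 2: insert c.com -> 10.0.0.1 (expiry=4+14=18). clock=4
Op 3: insert d.com -> 10.0.0.2 (expiry=4+19=23). clock=4
Op 4: tick 2 -> clock=6.
Op 5: tick 3 -> clock=9.
Op 6: insert a.com -> 10.0.0.4 (expiry=9+13=22). clock=9
Op 7: insert a.com -> 10.0.0.3 (expiry=9+14=23). clock=9
Op 8: tick 2 -> clock=11.
Op 9: tick 2 -> clock=13.
Op 10: tick 2 -> clock=15.
Op 11: tick 5 -> clock=20. purged={c.com}
Op 12: tick 3 -> clock=23. purged={a.com,d.com}
Op 13: insert e.com -> 10.0.0.8 (expiry=23+13=36). clock=23
Op 14: tick 4 -> clock=27.
Op 15: tick 4 -> clock=31.
Op 16: tick 3 -> clock=34.
Op 17: tick 5 -> clock=39. purged={e.com}
Op 18: insert e.com -> 10.0.0.1 (expiry=39+3=42). clock=39
Op 19: tick 5 -> clock=44. purged={e.com}
Op 20: tick 1 -> clock=45.
Op 21: tick 3 -> clock=48.
Op 22: insert b.com -> 10.0.0.2 (expiry=48+3=51). clock=48
Op 23: tick 4 -> clock=52. purged={b.com}
Op 24: insert c.com -> 10.0.0.6 (expiry=52+19=71). clock=52
Op 25: tick 4 -> clock=56.
Op 26: tick 4 -> clock=60.
Final cache (unexpired): {c.com} -> size=1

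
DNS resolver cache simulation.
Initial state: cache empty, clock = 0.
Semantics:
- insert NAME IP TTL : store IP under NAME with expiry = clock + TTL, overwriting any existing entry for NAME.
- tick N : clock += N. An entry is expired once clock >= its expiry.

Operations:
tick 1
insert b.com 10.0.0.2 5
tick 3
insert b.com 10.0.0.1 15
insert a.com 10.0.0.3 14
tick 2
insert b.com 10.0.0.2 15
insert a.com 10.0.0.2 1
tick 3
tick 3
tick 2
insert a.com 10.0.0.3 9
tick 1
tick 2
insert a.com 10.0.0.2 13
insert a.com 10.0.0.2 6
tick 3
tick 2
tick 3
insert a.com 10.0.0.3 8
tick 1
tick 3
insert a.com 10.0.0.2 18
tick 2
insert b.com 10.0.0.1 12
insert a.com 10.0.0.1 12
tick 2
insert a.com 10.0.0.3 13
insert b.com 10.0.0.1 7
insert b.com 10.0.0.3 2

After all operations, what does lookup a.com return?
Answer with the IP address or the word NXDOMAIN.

Op 1: tick 1 -> clock=1.
Op 2: insert b.com -> 10.0.0.2 (expiry=1+5=6). clock=1
Op 3: tick 3 -> clock=4.
Op 4: insert b.com -> 10.0.0.1 (expiry=4+15=19). clock=4
Op 5: insert a.com -> 10.0.0.3 (expiry=4+14=18). clock=4
Op 6: tick 2 -> clock=6.
Op 7: insert b.com -> 10.0.0.2 (expiry=6+15=21). clock=6
Op 8: insert a.com -> 10.0.0.2 (expiry=6+1=7). clock=6
Op 9: tick 3 -> clock=9. purged={a.com}
Op 10: tick 3 -> clock=12.
Op 11: tick 2 -> clock=14.
Op 12: insert a.com -> 10.0.0.3 (expiry=14+9=23). clock=14
Op 13: tick 1 -> clock=15.
Op 14: tick 2 -> clock=17.
Op 15: insert a.com -> 10.0.0.2 (expiry=17+13=30). clock=17
Op 16: insert a.com -> 10.0.0.2 (expiry=17+6=23). clock=17
Op 17: tick 3 -> clock=20.
Op 18: tick 2 -> clock=22. purged={b.com}
Op 19: tick 3 -> clock=25. purged={a.com}
Op 20: insert a.com -> 10.0.0.3 (expiry=25+8=33). clock=25
Op 21: tick 1 -> clock=26.
Op 22: tick 3 -> clock=29.
Op 23: insert a.com -> 10.0.0.2 (expiry=29+18=47). clock=29
Op 24: tick 2 -> clock=31.
Op 25: insert b.com -> 10.0.0.1 (expiry=31+12=43). clock=31
Op 26: insert a.com -> 10.0.0.1 (expiry=31+12=43). clock=31
Op 27: tick 2 -> clock=33.
Op 28: insert a.com -> 10.0.0.3 (expiry=33+13=46). clock=33
Op 29: insert b.com -> 10.0.0.1 (expiry=33+7=40). clock=33
Op 30: insert b.com -> 10.0.0.3 (expiry=33+2=35). clock=33
lookup a.com: present, ip=10.0.0.3 expiry=46 > clock=33

Answer: 10.0.0.3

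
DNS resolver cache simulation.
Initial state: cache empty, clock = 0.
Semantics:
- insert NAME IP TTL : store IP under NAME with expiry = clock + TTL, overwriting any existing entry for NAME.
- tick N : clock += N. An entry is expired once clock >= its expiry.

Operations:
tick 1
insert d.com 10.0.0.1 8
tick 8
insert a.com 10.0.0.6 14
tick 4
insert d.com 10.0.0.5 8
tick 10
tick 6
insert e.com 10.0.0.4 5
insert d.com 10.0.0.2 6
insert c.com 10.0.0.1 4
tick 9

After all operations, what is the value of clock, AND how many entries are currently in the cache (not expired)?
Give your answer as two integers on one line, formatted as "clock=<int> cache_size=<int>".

Answer: clock=38 cache_size=0

Derivation:
Op 1: tick 1 -> clock=1.
Op 2: insert d.com -> 10.0.0.1 (expiry=1+8=9). clock=1
Op 3: tick 8 -> clock=9. purged={d.com}
Op 4: insert a.com -> 10.0.0.6 (expiry=9+14=23). clock=9
Op 5: tick 4 -> clock=13.
Op 6: insert d.com -> 10.0.0.5 (expiry=13+8=21). clock=13
Op 7: tick 10 -> clock=23. purged={a.com,d.com}
Op 8: tick 6 -> clock=29.
Op 9: insert e.com -> 10.0.0.4 (expiry=29+5=34). clock=29
Op 10: insert d.com -> 10.0.0.2 (expiry=29+6=35). clock=29
Op 11: insert c.com -> 10.0.0.1 (expiry=29+4=33). clock=29
Op 12: tick 9 -> clock=38. purged={c.com,d.com,e.com}
Final clock = 38
Final cache (unexpired): {} -> size=0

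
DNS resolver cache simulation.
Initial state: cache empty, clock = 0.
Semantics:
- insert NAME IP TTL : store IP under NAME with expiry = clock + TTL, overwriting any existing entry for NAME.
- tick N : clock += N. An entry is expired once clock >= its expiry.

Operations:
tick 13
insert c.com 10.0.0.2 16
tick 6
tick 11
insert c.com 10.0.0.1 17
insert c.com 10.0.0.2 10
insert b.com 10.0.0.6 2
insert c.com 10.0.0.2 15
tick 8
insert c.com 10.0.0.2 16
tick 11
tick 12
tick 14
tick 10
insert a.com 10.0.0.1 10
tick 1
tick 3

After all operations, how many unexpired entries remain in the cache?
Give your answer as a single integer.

Op 1: tick 13 -> clock=13.
Op 2: insert c.com -> 10.0.0.2 (expiry=13+16=29). clock=13
Op 3: tick 6 -> clock=19.
Op 4: tick 11 -> clock=30. purged={c.com}
Op 5: insert c.com -> 10.0.0.1 (expiry=30+17=47). clock=30
Op 6: insert c.com -> 10.0.0.2 (expiry=30+10=40). clock=30
Op 7: insert b.com -> 10.0.0.6 (expiry=30+2=32). clock=30
Op 8: insert c.com -> 10.0.0.2 (expiry=30+15=45). clock=30
Op 9: tick 8 -> clock=38. purged={b.com}
Op 10: insert c.com -> 10.0.0.2 (expiry=38+16=54). clock=38
Op 11: tick 11 -> clock=49.
Op 12: tick 12 -> clock=61. purged={c.com}
Op 13: tick 14 -> clock=75.
Op 14: tick 10 -> clock=85.
Op 15: insert a.com -> 10.0.0.1 (expiry=85+10=95). clock=85
Op 16: tick 1 -> clock=86.
Op 17: tick 3 -> clock=89.
Final cache (unexpired): {a.com} -> size=1

Answer: 1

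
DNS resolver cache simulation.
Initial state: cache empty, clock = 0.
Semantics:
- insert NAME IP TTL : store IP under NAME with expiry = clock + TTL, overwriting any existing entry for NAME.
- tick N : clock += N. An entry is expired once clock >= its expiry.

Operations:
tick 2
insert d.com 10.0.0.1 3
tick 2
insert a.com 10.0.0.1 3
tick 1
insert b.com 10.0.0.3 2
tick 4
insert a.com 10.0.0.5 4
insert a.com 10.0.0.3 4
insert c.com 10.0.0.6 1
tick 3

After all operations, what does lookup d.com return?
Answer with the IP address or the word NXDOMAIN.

Op 1: tick 2 -> clock=2.
Op 2: insert d.com -> 10.0.0.1 (expiry=2+3=5). clock=2
Op 3: tick 2 -> clock=4.
Op 4: insert a.com -> 10.0.0.1 (expiry=4+3=7). clock=4
Op 5: tick 1 -> clock=5. purged={d.com}
Op 6: insert b.com -> 10.0.0.3 (expiry=5+2=7). clock=5
Op 7: tick 4 -> clock=9. purged={a.com,b.com}
Op 8: insert a.com -> 10.0.0.5 (expiry=9+4=13). clock=9
Op 9: insert a.com -> 10.0.0.3 (expiry=9+4=13). clock=9
Op 10: insert c.com -> 10.0.0.6 (expiry=9+1=10). clock=9
Op 11: tick 3 -> clock=12. purged={c.com}
lookup d.com: not in cache (expired or never inserted)

Answer: NXDOMAIN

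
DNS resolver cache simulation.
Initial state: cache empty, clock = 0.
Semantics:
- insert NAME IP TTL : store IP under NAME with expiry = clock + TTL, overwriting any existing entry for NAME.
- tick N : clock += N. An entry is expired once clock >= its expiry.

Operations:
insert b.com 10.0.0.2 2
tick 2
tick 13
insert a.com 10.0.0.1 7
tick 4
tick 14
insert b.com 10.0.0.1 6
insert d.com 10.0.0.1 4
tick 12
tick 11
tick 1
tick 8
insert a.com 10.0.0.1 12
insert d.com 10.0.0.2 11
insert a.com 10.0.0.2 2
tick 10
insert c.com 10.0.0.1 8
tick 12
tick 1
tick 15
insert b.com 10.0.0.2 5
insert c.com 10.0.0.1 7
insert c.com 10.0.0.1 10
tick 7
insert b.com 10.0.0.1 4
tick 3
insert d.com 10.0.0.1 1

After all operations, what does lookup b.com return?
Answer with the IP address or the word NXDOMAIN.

Op 1: insert b.com -> 10.0.0.2 (expiry=0+2=2). clock=0
Op 2: tick 2 -> clock=2. purged={b.com}
Op 3: tick 13 -> clock=15.
Op 4: insert a.com -> 10.0.0.1 (expiry=15+7=22). clock=15
Op 5: tick 4 -> clock=19.
Op 6: tick 14 -> clock=33. purged={a.com}
Op 7: insert b.com -> 10.0.0.1 (expiry=33+6=39). clock=33
Op 8: insert d.com -> 10.0.0.1 (expiry=33+4=37). clock=33
Op 9: tick 12 -> clock=45. purged={b.com,d.com}
Op 10: tick 11 -> clock=56.
Op 11: tick 1 -> clock=57.
Op 12: tick 8 -> clock=65.
Op 13: insert a.com -> 10.0.0.1 (expiry=65+12=77). clock=65
Op 14: insert d.com -> 10.0.0.2 (expiry=65+11=76). clock=65
Op 15: insert a.com -> 10.0.0.2 (expiry=65+2=67). clock=65
Op 16: tick 10 -> clock=75. purged={a.com}
Op 17: insert c.com -> 10.0.0.1 (expiry=75+8=83). clock=75
Op 18: tick 12 -> clock=87. purged={c.com,d.com}
Op 19: tick 1 -> clock=88.
Op 20: tick 15 -> clock=103.
Op 21: insert b.com -> 10.0.0.2 (expiry=103+5=108). clock=103
Op 22: insert c.com -> 10.0.0.1 (expiry=103+7=110). clock=103
Op 23: insert c.com -> 10.0.0.1 (expiry=103+10=113). clock=103
Op 24: tick 7 -> clock=110. purged={b.com}
Op 25: insert b.com -> 10.0.0.1 (expiry=110+4=114). clock=110
Op 26: tick 3 -> clock=113. purged={c.com}
Op 27: insert d.com -> 10.0.0.1 (expiry=113+1=114). clock=113
lookup b.com: present, ip=10.0.0.1 expiry=114 > clock=113

Answer: 10.0.0.1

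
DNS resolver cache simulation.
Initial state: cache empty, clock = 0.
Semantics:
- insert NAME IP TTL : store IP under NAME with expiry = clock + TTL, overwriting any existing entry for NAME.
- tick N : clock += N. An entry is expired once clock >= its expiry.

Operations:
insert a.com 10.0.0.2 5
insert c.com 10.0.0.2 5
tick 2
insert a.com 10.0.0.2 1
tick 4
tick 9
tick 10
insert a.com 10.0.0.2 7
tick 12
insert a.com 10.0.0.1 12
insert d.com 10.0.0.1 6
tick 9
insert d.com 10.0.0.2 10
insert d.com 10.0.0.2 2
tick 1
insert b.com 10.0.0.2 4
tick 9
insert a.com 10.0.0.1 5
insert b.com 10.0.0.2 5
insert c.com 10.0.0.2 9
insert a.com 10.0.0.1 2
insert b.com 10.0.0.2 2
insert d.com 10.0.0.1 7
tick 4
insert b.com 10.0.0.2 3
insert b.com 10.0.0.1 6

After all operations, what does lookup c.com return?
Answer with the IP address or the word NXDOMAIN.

Answer: 10.0.0.2

Derivation:
Op 1: insert a.com -> 10.0.0.2 (expiry=0+5=5). clock=0
Op 2: insert c.com -> 10.0.0.2 (expiry=0+5=5). clock=0
Op 3: tick 2 -> clock=2.
Op 4: insert a.com -> 10.0.0.2 (expiry=2+1=3). clock=2
Op 5: tick 4 -> clock=6. purged={a.com,c.com}
Op 6: tick 9 -> clock=15.
Op 7: tick 10 -> clock=25.
Op 8: insert a.com -> 10.0.0.2 (expiry=25+7=32). clock=25
Op 9: tick 12 -> clock=37. purged={a.com}
Op 10: insert a.com -> 10.0.0.1 (expiry=37+12=49). clock=37
Op 11: insert d.com -> 10.0.0.1 (expiry=37+6=43). clock=37
Op 12: tick 9 -> clock=46. purged={d.com}
Op 13: insert d.com -> 10.0.0.2 (expiry=46+10=56). clock=46
Op 14: insert d.com -> 10.0.0.2 (expiry=46+2=48). clock=46
Op 15: tick 1 -> clock=47.
Op 16: insert b.com -> 10.0.0.2 (expiry=47+4=51). clock=47
Op 17: tick 9 -> clock=56. purged={a.com,b.com,d.com}
Op 18: insert a.com -> 10.0.0.1 (expiry=56+5=61). clock=56
Op 19: insert b.com -> 10.0.0.2 (expiry=56+5=61). clock=56
Op 20: insert c.com -> 10.0.0.2 (expiry=56+9=65). clock=56
Op 21: insert a.com -> 10.0.0.1 (expiry=56+2=58). clock=56
Op 22: insert b.com -> 10.0.0.2 (expiry=56+2=58). clock=56
Op 23: insert d.com -> 10.0.0.1 (expiry=56+7=63). clock=56
Op 24: tick 4 -> clock=60. purged={a.com,b.com}
Op 25: insert b.com -> 10.0.0.2 (expiry=60+3=63). clock=60
Op 26: insert b.com -> 10.0.0.1 (expiry=60+6=66). clock=60
lookup c.com: present, ip=10.0.0.2 expiry=65 > clock=60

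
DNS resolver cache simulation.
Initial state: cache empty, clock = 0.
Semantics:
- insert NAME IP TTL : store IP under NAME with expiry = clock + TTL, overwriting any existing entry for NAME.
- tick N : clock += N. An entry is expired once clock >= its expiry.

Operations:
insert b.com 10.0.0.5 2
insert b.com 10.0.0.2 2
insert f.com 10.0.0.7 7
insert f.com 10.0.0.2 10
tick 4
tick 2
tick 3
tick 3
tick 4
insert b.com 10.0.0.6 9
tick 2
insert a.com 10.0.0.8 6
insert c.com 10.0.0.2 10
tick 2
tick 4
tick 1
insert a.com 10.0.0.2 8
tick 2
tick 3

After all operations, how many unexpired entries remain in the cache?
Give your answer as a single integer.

Answer: 1

Derivation:
Op 1: insert b.com -> 10.0.0.5 (expiry=0+2=2). clock=0
Op 2: insert b.com -> 10.0.0.2 (expiry=0+2=2). clock=0
Op 3: insert f.com -> 10.0.0.7 (expiry=0+7=7). clock=0
Op 4: insert f.com -> 10.0.0.2 (expiry=0+10=10). clock=0
Op 5: tick 4 -> clock=4. purged={b.com}
Op 6: tick 2 -> clock=6.
Op 7: tick 3 -> clock=9.
Op 8: tick 3 -> clock=12. purged={f.com}
Op 9: tick 4 -> clock=16.
Op 10: insert b.com -> 10.0.0.6 (expiry=16+9=25). clock=16
Op 11: tick 2 -> clock=18.
Op 12: insert a.com -> 10.0.0.8 (expiry=18+6=24). clock=18
Op 13: insert c.com -> 10.0.0.2 (expiry=18+10=28). clock=18
Op 14: tick 2 -> clock=20.
Op 15: tick 4 -> clock=24. purged={a.com}
Op 16: tick 1 -> clock=25. purged={b.com}
Op 17: insert a.com -> 10.0.0.2 (expiry=25+8=33). clock=25
Op 18: tick 2 -> clock=27.
Op 19: tick 3 -> clock=30. purged={c.com}
Final cache (unexpired): {a.com} -> size=1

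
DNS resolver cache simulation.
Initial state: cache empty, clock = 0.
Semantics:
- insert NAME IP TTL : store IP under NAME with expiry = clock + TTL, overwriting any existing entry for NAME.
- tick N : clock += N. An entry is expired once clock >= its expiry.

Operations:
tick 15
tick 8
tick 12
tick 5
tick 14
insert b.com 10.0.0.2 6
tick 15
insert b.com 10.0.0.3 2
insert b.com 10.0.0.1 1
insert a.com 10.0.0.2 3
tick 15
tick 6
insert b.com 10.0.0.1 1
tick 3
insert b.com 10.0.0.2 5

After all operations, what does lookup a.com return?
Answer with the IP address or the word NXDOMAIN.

Op 1: tick 15 -> clock=15.
Op 2: tick 8 -> clock=23.
Op 3: tick 12 -> clock=35.
Op 4: tick 5 -> clock=40.
Op 5: tick 14 -> clock=54.
Op 6: insert b.com -> 10.0.0.2 (expiry=54+6=60). clock=54
Op 7: tick 15 -> clock=69. purged={b.com}
Op 8: insert b.com -> 10.0.0.3 (expiry=69+2=71). clock=69
Op 9: insert b.com -> 10.0.0.1 (expiry=69+1=70). clock=69
Op 10: insert a.com -> 10.0.0.2 (expiry=69+3=72). clock=69
Op 11: tick 15 -> clock=84. purged={a.com,b.com}
Op 12: tick 6 -> clock=90.
Op 13: insert b.com -> 10.0.0.1 (expiry=90+1=91). clock=90
Op 14: tick 3 -> clock=93. purged={b.com}
Op 15: insert b.com -> 10.0.0.2 (expiry=93+5=98). clock=93
lookup a.com: not in cache (expired or never inserted)

Answer: NXDOMAIN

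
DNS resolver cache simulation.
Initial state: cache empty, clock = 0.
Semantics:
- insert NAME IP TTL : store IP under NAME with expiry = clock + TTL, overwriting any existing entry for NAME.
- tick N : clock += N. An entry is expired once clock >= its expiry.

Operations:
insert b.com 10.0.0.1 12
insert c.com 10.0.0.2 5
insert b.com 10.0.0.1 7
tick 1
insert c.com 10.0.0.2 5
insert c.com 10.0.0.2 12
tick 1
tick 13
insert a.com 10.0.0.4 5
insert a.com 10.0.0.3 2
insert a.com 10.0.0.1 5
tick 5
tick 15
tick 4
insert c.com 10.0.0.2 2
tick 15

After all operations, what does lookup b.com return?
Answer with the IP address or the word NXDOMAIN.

Op 1: insert b.com -> 10.0.0.1 (expiry=0+12=12). clock=0
Op 2: insert c.com -> 10.0.0.2 (expiry=0+5=5). clock=0
Op 3: insert b.com -> 10.0.0.1 (expiry=0+7=7). clock=0
Op 4: tick 1 -> clock=1.
Op 5: insert c.com -> 10.0.0.2 (expiry=1+5=6). clock=1
Op 6: insert c.com -> 10.0.0.2 (expiry=1+12=13). clock=1
Op 7: tick 1 -> clock=2.
Op 8: tick 13 -> clock=15. purged={b.com,c.com}
Op 9: insert a.com -> 10.0.0.4 (expiry=15+5=20). clock=15
Op 10: insert a.com -> 10.0.0.3 (expiry=15+2=17). clock=15
Op 11: insert a.com -> 10.0.0.1 (expiry=15+5=20). clock=15
Op 12: tick 5 -> clock=20. purged={a.com}
Op 13: tick 15 -> clock=35.
Op 14: tick 4 -> clock=39.
Op 15: insert c.com -> 10.0.0.2 (expiry=39+2=41). clock=39
Op 16: tick 15 -> clock=54. purged={c.com}
lookup b.com: not in cache (expired or never inserted)

Answer: NXDOMAIN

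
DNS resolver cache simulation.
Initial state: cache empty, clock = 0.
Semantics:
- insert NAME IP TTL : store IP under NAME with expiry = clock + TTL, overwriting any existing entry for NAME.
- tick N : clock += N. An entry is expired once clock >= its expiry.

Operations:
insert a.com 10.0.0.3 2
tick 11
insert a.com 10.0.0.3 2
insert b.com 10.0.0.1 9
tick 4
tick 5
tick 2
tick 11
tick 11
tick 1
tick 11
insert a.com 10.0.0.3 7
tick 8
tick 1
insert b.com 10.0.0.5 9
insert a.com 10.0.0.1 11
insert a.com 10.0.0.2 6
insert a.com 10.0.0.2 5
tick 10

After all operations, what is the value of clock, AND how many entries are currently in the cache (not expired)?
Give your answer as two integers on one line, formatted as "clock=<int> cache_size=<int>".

Op 1: insert a.com -> 10.0.0.3 (expiry=0+2=2). clock=0
Op 2: tick 11 -> clock=11. purged={a.com}
Op 3: insert a.com -> 10.0.0.3 (expiry=11+2=13). clock=11
Op 4: insert b.com -> 10.0.0.1 (expiry=11+9=20). clock=11
Op 5: tick 4 -> clock=15. purged={a.com}
Op 6: tick 5 -> clock=20. purged={b.com}
Op 7: tick 2 -> clock=22.
Op 8: tick 11 -> clock=33.
Op 9: tick 11 -> clock=44.
Op 10: tick 1 -> clock=45.
Op 11: tick 11 -> clock=56.
Op 12: insert a.com -> 10.0.0.3 (expiry=56+7=63). clock=56
Op 13: tick 8 -> clock=64. purged={a.com}
Op 14: tick 1 -> clock=65.
Op 15: insert b.com -> 10.0.0.5 (expiry=65+9=74). clock=65
Op 16: insert a.com -> 10.0.0.1 (expiry=65+11=76). clock=65
Op 17: insert a.com -> 10.0.0.2 (expiry=65+6=71). clock=65
Op 18: insert a.com -> 10.0.0.2 (expiry=65+5=70). clock=65
Op 19: tick 10 -> clock=75. purged={a.com,b.com}
Final clock = 75
Final cache (unexpired): {} -> size=0

Answer: clock=75 cache_size=0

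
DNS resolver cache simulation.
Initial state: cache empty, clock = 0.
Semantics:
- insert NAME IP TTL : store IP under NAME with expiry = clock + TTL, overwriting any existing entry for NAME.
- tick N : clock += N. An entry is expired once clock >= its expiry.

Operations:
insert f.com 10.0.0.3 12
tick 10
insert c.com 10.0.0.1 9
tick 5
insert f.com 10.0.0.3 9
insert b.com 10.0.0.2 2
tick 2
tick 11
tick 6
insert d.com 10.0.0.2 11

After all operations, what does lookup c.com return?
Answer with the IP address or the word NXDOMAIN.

Op 1: insert f.com -> 10.0.0.3 (expiry=0+12=12). clock=0
Op 2: tick 10 -> clock=10.
Op 3: insert c.com -> 10.0.0.1 (expiry=10+9=19). clock=10
Op 4: tick 5 -> clock=15. purged={f.com}
Op 5: insert f.com -> 10.0.0.3 (expiry=15+9=24). clock=15
Op 6: insert b.com -> 10.0.0.2 (expiry=15+2=17). clock=15
Op 7: tick 2 -> clock=17. purged={b.com}
Op 8: tick 11 -> clock=28. purged={c.com,f.com}
Op 9: tick 6 -> clock=34.
Op 10: insert d.com -> 10.0.0.2 (expiry=34+11=45). clock=34
lookup c.com: not in cache (expired or never inserted)

Answer: NXDOMAIN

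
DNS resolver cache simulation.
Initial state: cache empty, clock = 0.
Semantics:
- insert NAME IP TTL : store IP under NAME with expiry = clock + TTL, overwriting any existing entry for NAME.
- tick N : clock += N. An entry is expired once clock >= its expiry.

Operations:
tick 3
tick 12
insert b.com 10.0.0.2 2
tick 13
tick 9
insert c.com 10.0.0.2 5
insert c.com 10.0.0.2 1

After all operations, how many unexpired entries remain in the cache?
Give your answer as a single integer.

Answer: 1

Derivation:
Op 1: tick 3 -> clock=3.
Op 2: tick 12 -> clock=15.
Op 3: insert b.com -> 10.0.0.2 (expiry=15+2=17). clock=15
Op 4: tick 13 -> clock=28. purged={b.com}
Op 5: tick 9 -> clock=37.
Op 6: insert c.com -> 10.0.0.2 (expiry=37+5=42). clock=37
Op 7: insert c.com -> 10.0.0.2 (expiry=37+1=38). clock=37
Final cache (unexpired): {c.com} -> size=1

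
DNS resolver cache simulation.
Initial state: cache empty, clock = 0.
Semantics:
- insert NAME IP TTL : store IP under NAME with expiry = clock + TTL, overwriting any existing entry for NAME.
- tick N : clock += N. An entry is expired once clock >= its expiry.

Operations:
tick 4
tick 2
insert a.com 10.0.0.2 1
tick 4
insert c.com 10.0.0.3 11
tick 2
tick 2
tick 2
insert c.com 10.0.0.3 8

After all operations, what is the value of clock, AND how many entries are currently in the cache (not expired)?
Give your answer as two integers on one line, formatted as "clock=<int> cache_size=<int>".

Answer: clock=16 cache_size=1

Derivation:
Op 1: tick 4 -> clock=4.
Op 2: tick 2 -> clock=6.
Op 3: insert a.com -> 10.0.0.2 (expiry=6+1=7). clock=6
Op 4: tick 4 -> clock=10. purged={a.com}
Op 5: insert c.com -> 10.0.0.3 (expiry=10+11=21). clock=10
Op 6: tick 2 -> clock=12.
Op 7: tick 2 -> clock=14.
Op 8: tick 2 -> clock=16.
Op 9: insert c.com -> 10.0.0.3 (expiry=16+8=24). clock=16
Final clock = 16
Final cache (unexpired): {c.com} -> size=1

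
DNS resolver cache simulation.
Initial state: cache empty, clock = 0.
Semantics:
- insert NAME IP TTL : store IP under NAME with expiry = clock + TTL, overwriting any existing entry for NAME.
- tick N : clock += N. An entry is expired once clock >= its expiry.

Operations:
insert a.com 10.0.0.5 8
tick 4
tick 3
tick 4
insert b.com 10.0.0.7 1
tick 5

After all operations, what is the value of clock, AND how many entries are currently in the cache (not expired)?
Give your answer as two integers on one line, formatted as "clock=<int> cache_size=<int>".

Answer: clock=16 cache_size=0

Derivation:
Op 1: insert a.com -> 10.0.0.5 (expiry=0+8=8). clock=0
Op 2: tick 4 -> clock=4.
Op 3: tick 3 -> clock=7.
Op 4: tick 4 -> clock=11. purged={a.com}
Op 5: insert b.com -> 10.0.0.7 (expiry=11+1=12). clock=11
Op 6: tick 5 -> clock=16. purged={b.com}
Final clock = 16
Final cache (unexpired): {} -> size=0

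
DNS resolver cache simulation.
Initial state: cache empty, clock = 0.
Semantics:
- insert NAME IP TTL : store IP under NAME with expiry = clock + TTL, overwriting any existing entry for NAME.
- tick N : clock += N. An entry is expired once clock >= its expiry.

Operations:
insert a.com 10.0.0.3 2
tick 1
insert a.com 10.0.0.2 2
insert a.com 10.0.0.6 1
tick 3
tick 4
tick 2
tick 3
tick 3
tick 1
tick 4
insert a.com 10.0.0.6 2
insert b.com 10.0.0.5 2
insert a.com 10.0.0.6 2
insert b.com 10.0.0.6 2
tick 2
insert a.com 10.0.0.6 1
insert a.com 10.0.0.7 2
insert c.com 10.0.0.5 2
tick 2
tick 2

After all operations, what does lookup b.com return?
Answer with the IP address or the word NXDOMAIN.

Op 1: insert a.com -> 10.0.0.3 (expiry=0+2=2). clock=0
Op 2: tick 1 -> clock=1.
Op 3: insert a.com -> 10.0.0.2 (expiry=1+2=3). clock=1
Op 4: insert a.com -> 10.0.0.6 (expiry=1+1=2). clock=1
Op 5: tick 3 -> clock=4. purged={a.com}
Op 6: tick 4 -> clock=8.
Op 7: tick 2 -> clock=10.
Op 8: tick 3 -> clock=13.
Op 9: tick 3 -> clock=16.
Op 10: tick 1 -> clock=17.
Op 11: tick 4 -> clock=21.
Op 12: insert a.com -> 10.0.0.6 (expiry=21+2=23). clock=21
Op 13: insert b.com -> 10.0.0.5 (expiry=21+2=23). clock=21
Op 14: insert a.com -> 10.0.0.6 (expiry=21+2=23). clock=21
Op 15: insert b.com -> 10.0.0.6 (expiry=21+2=23). clock=21
Op 16: tick 2 -> clock=23. purged={a.com,b.com}
Op 17: insert a.com -> 10.0.0.6 (expiry=23+1=24). clock=23
Op 18: insert a.com -> 10.0.0.7 (expiry=23+2=25). clock=23
Op 19: insert c.com -> 10.0.0.5 (expiry=23+2=25). clock=23
Op 20: tick 2 -> clock=25. purged={a.com,c.com}
Op 21: tick 2 -> clock=27.
lookup b.com: not in cache (expired or never inserted)

Answer: NXDOMAIN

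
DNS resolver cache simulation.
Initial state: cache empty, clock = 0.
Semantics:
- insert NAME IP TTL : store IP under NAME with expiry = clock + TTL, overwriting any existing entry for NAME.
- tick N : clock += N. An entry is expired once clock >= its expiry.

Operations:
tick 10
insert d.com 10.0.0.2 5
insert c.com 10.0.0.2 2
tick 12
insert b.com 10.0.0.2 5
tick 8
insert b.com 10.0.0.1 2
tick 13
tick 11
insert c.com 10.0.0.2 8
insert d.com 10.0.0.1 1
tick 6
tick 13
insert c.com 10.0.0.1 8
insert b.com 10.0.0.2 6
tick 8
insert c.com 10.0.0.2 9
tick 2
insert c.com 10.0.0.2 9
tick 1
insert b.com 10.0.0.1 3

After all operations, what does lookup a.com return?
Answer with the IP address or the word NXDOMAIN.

Op 1: tick 10 -> clock=10.
Op 2: insert d.com -> 10.0.0.2 (expiry=10+5=15). clock=10
Op 3: insert c.com -> 10.0.0.2 (expiry=10+2=12). clock=10
Op 4: tick 12 -> clock=22. purged={c.com,d.com}
Op 5: insert b.com -> 10.0.0.2 (expiry=22+5=27). clock=22
Op 6: tick 8 -> clock=30. purged={b.com}
Op 7: insert b.com -> 10.0.0.1 (expiry=30+2=32). clock=30
Op 8: tick 13 -> clock=43. purged={b.com}
Op 9: tick 11 -> clock=54.
Op 10: insert c.com -> 10.0.0.2 (expiry=54+8=62). clock=54
Op 11: insert d.com -> 10.0.0.1 (expiry=54+1=55). clock=54
Op 12: tick 6 -> clock=60. purged={d.com}
Op 13: tick 13 -> clock=73. purged={c.com}
Op 14: insert c.com -> 10.0.0.1 (expiry=73+8=81). clock=73
Op 15: insert b.com -> 10.0.0.2 (expiry=73+6=79). clock=73
Op 16: tick 8 -> clock=81. purged={b.com,c.com}
Op 17: insert c.com -> 10.0.0.2 (expiry=81+9=90). clock=81
Op 18: tick 2 -> clock=83.
Op 19: insert c.com -> 10.0.0.2 (expiry=83+9=92). clock=83
Op 20: tick 1 -> clock=84.
Op 21: insert b.com -> 10.0.0.1 (expiry=84+3=87). clock=84
lookup a.com: not in cache (expired or never inserted)

Answer: NXDOMAIN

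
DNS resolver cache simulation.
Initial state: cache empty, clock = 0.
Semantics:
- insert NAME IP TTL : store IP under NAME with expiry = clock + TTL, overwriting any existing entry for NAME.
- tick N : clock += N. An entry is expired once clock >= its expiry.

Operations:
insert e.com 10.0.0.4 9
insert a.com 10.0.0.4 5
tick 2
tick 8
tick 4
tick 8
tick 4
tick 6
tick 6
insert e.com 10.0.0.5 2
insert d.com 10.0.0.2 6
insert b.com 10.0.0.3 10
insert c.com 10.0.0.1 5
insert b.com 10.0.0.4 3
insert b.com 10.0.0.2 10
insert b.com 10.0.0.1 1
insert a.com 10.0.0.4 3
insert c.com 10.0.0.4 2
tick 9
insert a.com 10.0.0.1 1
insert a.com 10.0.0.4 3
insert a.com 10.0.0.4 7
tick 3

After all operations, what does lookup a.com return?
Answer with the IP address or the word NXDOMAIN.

Op 1: insert e.com -> 10.0.0.4 (expiry=0+9=9). clock=0
Op 2: insert a.com -> 10.0.0.4 (expiry=0+5=5). clock=0
Op 3: tick 2 -> clock=2.
Op 4: tick 8 -> clock=10. purged={a.com,e.com}
Op 5: tick 4 -> clock=14.
Op 6: tick 8 -> clock=22.
Op 7: tick 4 -> clock=26.
Op 8: tick 6 -> clock=32.
Op 9: tick 6 -> clock=38.
Op 10: insert e.com -> 10.0.0.5 (expiry=38+2=40). clock=38
Op 11: insert d.com -> 10.0.0.2 (expiry=38+6=44). clock=38
Op 12: insert b.com -> 10.0.0.3 (expiry=38+10=48). clock=38
Op 13: insert c.com -> 10.0.0.1 (expiry=38+5=43). clock=38
Op 14: insert b.com -> 10.0.0.4 (expiry=38+3=41). clock=38
Op 15: insert b.com -> 10.0.0.2 (expiry=38+10=48). clock=38
Op 16: insert b.com -> 10.0.0.1 (expiry=38+1=39). clock=38
Op 17: insert a.com -> 10.0.0.4 (expiry=38+3=41). clock=38
Op 18: insert c.com -> 10.0.0.4 (expiry=38+2=40). clock=38
Op 19: tick 9 -> clock=47. purged={a.com,b.com,c.com,d.com,e.com}
Op 20: insert a.com -> 10.0.0.1 (expiry=47+1=48). clock=47
Op 21: insert a.com -> 10.0.0.4 (expiry=47+3=50). clock=47
Op 22: insert a.com -> 10.0.0.4 (expiry=47+7=54). clock=47
Op 23: tick 3 -> clock=50.
lookup a.com: present, ip=10.0.0.4 expiry=54 > clock=50

Answer: 10.0.0.4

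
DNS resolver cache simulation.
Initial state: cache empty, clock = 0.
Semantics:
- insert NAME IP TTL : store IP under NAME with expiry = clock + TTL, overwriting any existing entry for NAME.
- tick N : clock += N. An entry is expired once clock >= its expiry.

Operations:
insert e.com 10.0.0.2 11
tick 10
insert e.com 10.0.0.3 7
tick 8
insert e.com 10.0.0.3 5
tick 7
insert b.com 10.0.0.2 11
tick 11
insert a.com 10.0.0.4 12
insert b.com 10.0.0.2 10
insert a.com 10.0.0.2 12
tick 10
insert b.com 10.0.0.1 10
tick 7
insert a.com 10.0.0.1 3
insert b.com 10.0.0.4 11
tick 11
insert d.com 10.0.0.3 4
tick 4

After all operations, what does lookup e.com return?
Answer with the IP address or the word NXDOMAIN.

Answer: NXDOMAIN

Derivation:
Op 1: insert e.com -> 10.0.0.2 (expiry=0+11=11). clock=0
Op 2: tick 10 -> clock=10.
Op 3: insert e.com -> 10.0.0.3 (expiry=10+7=17). clock=10
Op 4: tick 8 -> clock=18. purged={e.com}
Op 5: insert e.com -> 10.0.0.3 (expiry=18+5=23). clock=18
Op 6: tick 7 -> clock=25. purged={e.com}
Op 7: insert b.com -> 10.0.0.2 (expiry=25+11=36). clock=25
Op 8: tick 11 -> clock=36. purged={b.com}
Op 9: insert a.com -> 10.0.0.4 (expiry=36+12=48). clock=36
Op 10: insert b.com -> 10.0.0.2 (expiry=36+10=46). clock=36
Op 11: insert a.com -> 10.0.0.2 (expiry=36+12=48). clock=36
Op 12: tick 10 -> clock=46. purged={b.com}
Op 13: insert b.com -> 10.0.0.1 (expiry=46+10=56). clock=46
Op 14: tick 7 -> clock=53. purged={a.com}
Op 15: insert a.com -> 10.0.0.1 (expiry=53+3=56). clock=53
Op 16: insert b.com -> 10.0.0.4 (expiry=53+11=64). clock=53
Op 17: tick 11 -> clock=64. purged={a.com,b.com}
Op 18: insert d.com -> 10.0.0.3 (expiry=64+4=68). clock=64
Op 19: tick 4 -> clock=68. purged={d.com}
lookup e.com: not in cache (expired or never inserted)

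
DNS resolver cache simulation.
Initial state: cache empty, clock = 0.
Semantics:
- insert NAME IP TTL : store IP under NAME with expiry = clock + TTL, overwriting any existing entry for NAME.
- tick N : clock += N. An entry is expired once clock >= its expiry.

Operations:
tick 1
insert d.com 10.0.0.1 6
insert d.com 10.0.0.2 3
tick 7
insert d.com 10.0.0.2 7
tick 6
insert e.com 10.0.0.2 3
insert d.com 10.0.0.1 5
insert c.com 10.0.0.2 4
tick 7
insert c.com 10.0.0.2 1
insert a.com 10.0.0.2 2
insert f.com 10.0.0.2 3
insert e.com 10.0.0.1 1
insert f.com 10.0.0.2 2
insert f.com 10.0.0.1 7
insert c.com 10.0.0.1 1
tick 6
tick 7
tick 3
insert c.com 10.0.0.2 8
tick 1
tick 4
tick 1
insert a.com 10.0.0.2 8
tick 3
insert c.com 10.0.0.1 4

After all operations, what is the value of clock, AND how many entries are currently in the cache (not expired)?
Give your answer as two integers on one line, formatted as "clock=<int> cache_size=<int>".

Answer: clock=46 cache_size=2

Derivation:
Op 1: tick 1 -> clock=1.
Op 2: insert d.com -> 10.0.0.1 (expiry=1+6=7). clock=1
Op 3: insert d.com -> 10.0.0.2 (expiry=1+3=4). clock=1
Op 4: tick 7 -> clock=8. purged={d.com}
Op 5: insert d.com -> 10.0.0.2 (expiry=8+7=15). clock=8
Op 6: tick 6 -> clock=14.
Op 7: insert e.com -> 10.0.0.2 (expiry=14+3=17). clock=14
Op 8: insert d.com -> 10.0.0.1 (expiry=14+5=19). clock=14
Op 9: insert c.com -> 10.0.0.2 (expiry=14+4=18). clock=14
Op 10: tick 7 -> clock=21. purged={c.com,d.com,e.com}
Op 11: insert c.com -> 10.0.0.2 (expiry=21+1=22). clock=21
Op 12: insert a.com -> 10.0.0.2 (expiry=21+2=23). clock=21
Op 13: insert f.com -> 10.0.0.2 (expiry=21+3=24). clock=21
Op 14: insert e.com -> 10.0.0.1 (expiry=21+1=22). clock=21
Op 15: insert f.com -> 10.0.0.2 (expiry=21+2=23). clock=21
Op 16: insert f.com -> 10.0.0.1 (expiry=21+7=28). clock=21
Op 17: insert c.com -> 10.0.0.1 (expiry=21+1=22). clock=21
Op 18: tick 6 -> clock=27. purged={a.com,c.com,e.com}
Op 19: tick 7 -> clock=34. purged={f.com}
Op 20: tick 3 -> clock=37.
Op 21: insert c.com -> 10.0.0.2 (expiry=37+8=45). clock=37
Op 22: tick 1 -> clock=38.
Op 23: tick 4 -> clock=42.
Op 24: tick 1 -> clock=43.
Op 25: insert a.com -> 10.0.0.2 (expiry=43+8=51). clock=43
Op 26: tick 3 -> clock=46. purged={c.com}
Op 27: insert c.com -> 10.0.0.1 (expiry=46+4=50). clock=46
Final clock = 46
Final cache (unexpired): {a.com,c.com} -> size=2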